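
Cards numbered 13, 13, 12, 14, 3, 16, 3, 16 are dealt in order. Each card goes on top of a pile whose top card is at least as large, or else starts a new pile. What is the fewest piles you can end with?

3

The minimum number of non-increasing subsequences covering a sequence equals the length of its longest strictly increasing subsequence.
LIS length is 3 (e.g. 13, 14, 16), so 3 piles are needed.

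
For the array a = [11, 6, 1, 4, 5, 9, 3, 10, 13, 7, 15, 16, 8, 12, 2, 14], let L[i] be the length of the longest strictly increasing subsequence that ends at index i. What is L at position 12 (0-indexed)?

5

dp[i] = 1 + max{dp[j] : j<i, a[j]<a[i]} (or 1 if no such j):
i:      0  1  2  3  4  5  6  7  8  9 10 11 12 13 14 15
a[i]:  11  6  1  4  5  9  3 10 13  7 15 16  8 12  2 14
dp:     1  1  1  2  3  4  2  5  6  4  7  8  5  6  2  7
At index 12 the value is 5.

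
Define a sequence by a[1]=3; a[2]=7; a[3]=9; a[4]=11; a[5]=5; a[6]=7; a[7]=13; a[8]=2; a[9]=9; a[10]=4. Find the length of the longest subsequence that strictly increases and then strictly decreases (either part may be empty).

inc[i] = longest strictly increasing subsequence ending at i; dec[i] = longest strictly decreasing subsequence starting at i:
i:      1  2  3  4  5  6  7  8  9 10
a[i]:   3  7  9 11  5  7 13  2  9  4
inc:    1  2  3  4  2  3  5  1  4  2
dec:    2  3  3  3  2  2  3  1  2  1
Best peak at i=7 (value 13): inc=5, dec=3, length 5+3−1 = 7.

7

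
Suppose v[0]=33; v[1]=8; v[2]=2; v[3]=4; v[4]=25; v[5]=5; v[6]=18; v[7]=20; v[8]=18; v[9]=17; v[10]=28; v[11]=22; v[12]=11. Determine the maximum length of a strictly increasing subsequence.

Track the smallest tail for each achievable length (strict):
33 → extends → [33]
8 → replaces 33 → [8]
2 → replaces 8 → [2]
4 → extends → [2, 4]
25 → extends → [2, 4, 25]
5 → replaces 25 → [2, 4, 5]
18 → extends → [2, 4, 5, 18]
20 → extends → [2, 4, 5, 18, 20]
18 → already a tail → [2, 4, 5, 18, 20]
17 → replaces 18 → [2, 4, 5, 17, 20]
28 → extends → [2, 4, 5, 17, 20, 28]
22 → replaces 28 → [2, 4, 5, 17, 20, 22]
11 → replaces 17 → [2, 4, 5, 11, 20, 22]
Six tails, so the longest strictly increasing subsequence has length 6 (e.g. 2, 4, 5, 18, 20, 28).

6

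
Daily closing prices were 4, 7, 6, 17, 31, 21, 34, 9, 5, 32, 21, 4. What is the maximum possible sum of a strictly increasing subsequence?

Let S[i] be the best sum of a strictly increasing subsequence ending at i:
i:      1  2  3  4  5  6  7  8  9 10 11 12
a[i]:   4  7  6 17 31 21 34  9  5 32 21  4
S:      4 11 10 28 59 49 93 20  9 91 49  4
Maximum is 93 (e.g. 4 + 7 + 17 + 31 + 34).

93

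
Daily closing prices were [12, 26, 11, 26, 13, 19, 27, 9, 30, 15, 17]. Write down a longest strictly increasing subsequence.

Patience tails give the LIS length; then backtrack through the dp parents:
12 → extends → [12]
26 → extends → [12, 26]
11 → replaces 12 → [11, 26]
26 → already a tail → [11, 26]
13 → replaces 26 → [11, 13]
19 → extends → [11, 13, 19]
27 → extends → [11, 13, 19, 27]
9 → replaces 11 → [9, 13, 19, 27]
30 → extends → [9, 13, 19, 27, 30]
15 → replaces 19 → [9, 13, 15, 27, 30]
17 → replaces 27 → [9, 13, 15, 17, 30]
Length 5; one witness is 12, 13, 19, 27, 30.

12, 13, 19, 27, 30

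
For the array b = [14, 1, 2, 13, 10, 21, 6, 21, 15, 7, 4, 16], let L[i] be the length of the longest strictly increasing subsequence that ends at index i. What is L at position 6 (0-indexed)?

dp[i] = 1 + max{dp[j] : j<i, b[j]<b[i]} (or 1 if no such j):
i:      0  1  2  3  4  5  6  7  8  9 10 11
b[i]:  14  1  2 13 10 21  6 21 15  7  4 16
dp:     1  1  2  3  3  4  3  4  4  4  3  5
At index 6 the value is 3.

3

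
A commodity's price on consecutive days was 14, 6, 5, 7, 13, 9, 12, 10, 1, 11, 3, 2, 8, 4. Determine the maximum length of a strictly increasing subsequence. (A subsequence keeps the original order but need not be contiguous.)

Track the smallest tail for each achievable length (strict):
14 → extends → [14]
6 → replaces 14 → [6]
5 → replaces 6 → [5]
7 → extends → [5, 7]
13 → extends → [5, 7, 13]
9 → replaces 13 → [5, 7, 9]
12 → extends → [5, 7, 9, 12]
10 → replaces 12 → [5, 7, 9, 10]
1 → replaces 5 → [1, 7, 9, 10]
11 → extends → [1, 7, 9, 10, 11]
3 → replaces 7 → [1, 3, 9, 10, 11]
2 → replaces 3 → [1, 2, 9, 10, 11]
8 → replaces 9 → [1, 2, 8, 10, 11]
4 → replaces 8 → [1, 2, 4, 10, 11]
Five tails, so the longest strictly increasing subsequence has length 5 (e.g. 6, 7, 9, 10, 11).

5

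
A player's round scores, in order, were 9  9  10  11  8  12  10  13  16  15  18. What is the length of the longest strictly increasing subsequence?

Track the smallest tail for each achievable length (strict):
9 → extends → [9]
9 → already a tail → [9]
10 → extends → [9, 10]
11 → extends → [9, 10, 11]
8 → replaces 9 → [8, 10, 11]
12 → extends → [8, 10, 11, 12]
10 → already a tail → [8, 10, 11, 12]
13 → extends → [8, 10, 11, 12, 13]
16 → extends → [8, 10, 11, 12, 13, 16]
15 → replaces 16 → [8, 10, 11, 12, 13, 15]
18 → extends → [8, 10, 11, 12, 13, 15, 18]
Seven tails, so the longest strictly increasing subsequence has length 7 (e.g. 9, 10, 11, 12, 13, 16, 18).

7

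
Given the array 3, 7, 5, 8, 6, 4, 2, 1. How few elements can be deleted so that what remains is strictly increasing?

5

Fewest deletions = n − (longest strictly increasing subsequence).
Patience tails:
3 → extends → [3]
7 → extends → [3, 7]
5 → replaces 7 → [3, 5]
8 → extends → [3, 5, 8]
6 → replaces 8 → [3, 5, 6]
4 → replaces 5 → [3, 4, 6]
2 → replaces 3 → [2, 4, 6]
1 → replaces 2 → [1, 4, 6]
Longest strictly increasing subsequence has length 3, so deletions = 8 − 3 = 5.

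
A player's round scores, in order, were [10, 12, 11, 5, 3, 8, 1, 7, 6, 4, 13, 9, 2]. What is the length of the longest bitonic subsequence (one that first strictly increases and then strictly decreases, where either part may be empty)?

inc[i] = longest strictly increasing subsequence ending at i; dec[i] = longest strictly decreasing subsequence starting at i:
i:      1  2  3  4  5  6  7  8  9 10 11 12 13
a[i]:  10 12 11  5  3  8  1  7  6  4 13  9  2
inc:    1  2  2  1  1  2  1  2  2  2  3  3  2
dec:    6  7  6  3  2  5  1  4  3  2  3  2  1
Best peak at i=2 (value 12): inc=2, dec=7, length 2+7−1 = 8.

8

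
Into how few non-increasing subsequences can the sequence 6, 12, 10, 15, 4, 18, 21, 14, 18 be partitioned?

5

Place each on the leftmost legal pile:
6 → new pile 1 (tops now [6])
12 → new pile 2 (tops now [6, 12])
10 → pile 2 (tops now [6, 10])
15 → new pile 3 (tops now [6, 10, 15])
4 → pile 1 (tops now [4, 10, 15])
18 → new pile 4 (tops now [4, 10, 15, 18])
21 → new pile 5 (tops now [4, 10, 15, 18, 21])
14 → pile 3 (tops now [4, 10, 14, 18, 21])
18 → pile 4 (tops now [4, 10, 14, 18, 21])
Five piles.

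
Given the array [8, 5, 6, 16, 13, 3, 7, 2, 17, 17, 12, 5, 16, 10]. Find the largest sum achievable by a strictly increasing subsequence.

Let S[i] be the best sum of a strictly increasing subsequence ending at i:
i:      1  2  3  4  5  6  7  8  9 10 11 12 13 14
a[i]:   8  5  6 16 13  3  7  2 17 17 12  5 16 10
S:      8  5 11 27 24  3 18  2 44 44 30  8 46 28
Maximum is 46 (e.g. 5 + 6 + 7 + 12 + 16).

46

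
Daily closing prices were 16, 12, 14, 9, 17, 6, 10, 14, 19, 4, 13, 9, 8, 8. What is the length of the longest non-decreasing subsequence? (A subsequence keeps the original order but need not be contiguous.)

4

Track the smallest tail for each achievable length (allowing ties):
16 → extends → [16]
12 → replaces 16 → [12]
14 → extends → [12, 14]
9 → replaces 12 → [9, 14]
17 → extends → [9, 14, 17]
6 → replaces 9 → [6, 14, 17]
10 → replaces 14 → [6, 10, 17]
14 → replaces 17 → [6, 10, 14]
19 → extends → [6, 10, 14, 19]
4 → replaces 6 → [4, 10, 14, 19]
13 → replaces 14 → [4, 10, 13, 19]
9 → replaces 10 → [4, 9, 13, 19]
8 → replaces 9 → [4, 8, 13, 19]
8 → replaces 13 → [4, 8, 8, 19]
Four tails, so the longest non-decreasing subsequence has length 4 (e.g. 12, 14, 17, 19).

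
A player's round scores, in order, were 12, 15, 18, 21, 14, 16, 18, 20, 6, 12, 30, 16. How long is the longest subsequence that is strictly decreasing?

3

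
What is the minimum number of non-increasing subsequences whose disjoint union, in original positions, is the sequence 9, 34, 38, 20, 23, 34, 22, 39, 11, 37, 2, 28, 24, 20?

5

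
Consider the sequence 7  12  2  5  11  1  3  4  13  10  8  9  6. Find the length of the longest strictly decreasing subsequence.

5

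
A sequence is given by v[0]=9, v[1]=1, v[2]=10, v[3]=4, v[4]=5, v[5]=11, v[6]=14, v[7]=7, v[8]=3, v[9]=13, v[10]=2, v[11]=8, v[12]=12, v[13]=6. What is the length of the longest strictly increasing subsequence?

6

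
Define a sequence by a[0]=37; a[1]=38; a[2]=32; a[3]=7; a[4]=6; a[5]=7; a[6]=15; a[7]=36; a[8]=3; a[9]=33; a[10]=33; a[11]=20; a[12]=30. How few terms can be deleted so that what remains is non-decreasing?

Fewest deletions = n − (longest non-decreasing subsequence).
Patience tails:
37 → extends → [37]
38 → extends → [37, 38]
32 → replaces 37 → [32, 38]
7 → replaces 32 → [7, 38]
6 → replaces 7 → [6, 38]
7 → replaces 38 → [6, 7]
15 → extends → [6, 7, 15]
36 → extends → [6, 7, 15, 36]
3 → replaces 6 → [3, 7, 15, 36]
33 → replaces 36 → [3, 7, 15, 33]
33 → extends → [3, 7, 15, 33, 33]
20 → replaces 33 → [3, 7, 15, 20, 33]
30 → replaces 33 → [3, 7, 15, 20, 30]
Longest non-decreasing subsequence has length 5, so deletions = 13 − 5 = 8.

8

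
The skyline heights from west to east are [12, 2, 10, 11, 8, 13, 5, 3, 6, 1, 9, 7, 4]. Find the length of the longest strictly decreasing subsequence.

Let dp[i] be the longest strictly decreasing subsequence ending at i:
i:      1  2  3  4  5  6  7  8  9 10 11 12 13
a[i]:  12  2 10 11  8 13  5  3  6  1  9  7  4
dp:     1  2  2  2  3  1  4  5  4  6  3  4  5
Maximum is 6.

6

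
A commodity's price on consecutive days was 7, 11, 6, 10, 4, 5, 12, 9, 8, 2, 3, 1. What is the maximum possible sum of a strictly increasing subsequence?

30

Let S[i] be the best sum of a strictly increasing subsequence ending at i:
i:      1  2  3  4  5  6  7  8  9 10 11 12
a[i]:   7 11  6 10  4  5 12  9  8  2  3  1
S:      7 18  6 17  4  9 30 18 17  2  5  1
Maximum is 30 (e.g. 7 + 11 + 12).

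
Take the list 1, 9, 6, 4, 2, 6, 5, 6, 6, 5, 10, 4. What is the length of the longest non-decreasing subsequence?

6

Track the smallest tail for each achievable length (allowing ties):
1 → extends → [1]
9 → extends → [1, 9]
6 → replaces 9 → [1, 6]
4 → replaces 6 → [1, 4]
2 → replaces 4 → [1, 2]
6 → extends → [1, 2, 6]
5 → replaces 6 → [1, 2, 5]
6 → extends → [1, 2, 5, 6]
6 → extends → [1, 2, 5, 6, 6]
5 → replaces 6 → [1, 2, 5, 5, 6]
10 → extends → [1, 2, 5, 5, 6, 10]
4 → replaces 5 → [1, 2, 4, 5, 6, 10]
Six tails, so the longest non-decreasing subsequence has length 6 (e.g. 1, 6, 6, 6, 6, 10).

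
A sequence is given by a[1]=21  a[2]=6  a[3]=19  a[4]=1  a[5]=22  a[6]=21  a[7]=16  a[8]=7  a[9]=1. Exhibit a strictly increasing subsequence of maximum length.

6, 19, 22

Patience tails give the LIS length; then backtrack through the dp parents:
21 → extends → [21]
6 → replaces 21 → [6]
19 → extends → [6, 19]
1 → replaces 6 → [1, 19]
22 → extends → [1, 19, 22]
21 → replaces 22 → [1, 19, 21]
16 → replaces 19 → [1, 16, 21]
7 → replaces 16 → [1, 7, 21]
1 → already a tail → [1, 7, 21]
Length 3; one witness is 6, 19, 22.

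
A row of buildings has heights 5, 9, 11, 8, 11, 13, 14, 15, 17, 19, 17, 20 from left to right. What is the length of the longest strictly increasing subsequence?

9

Track the smallest tail for each achievable length (strict):
5 → extends → [5]
9 → extends → [5, 9]
11 → extends → [5, 9, 11]
8 → replaces 9 → [5, 8, 11]
11 → already a tail → [5, 8, 11]
13 → extends → [5, 8, 11, 13]
14 → extends → [5, 8, 11, 13, 14]
15 → extends → [5, 8, 11, 13, 14, 15]
17 → extends → [5, 8, 11, 13, 14, 15, 17]
19 → extends → [5, 8, 11, 13, 14, 15, 17, 19]
17 → already a tail → [5, 8, 11, 13, 14, 15, 17, 19]
20 → extends → [5, 8, 11, 13, 14, 15, 17, 19, 20]
Nine tails, so the longest strictly increasing subsequence has length 9 (e.g. 5, 9, 11, 13, 14, 15, 17, 19, 20).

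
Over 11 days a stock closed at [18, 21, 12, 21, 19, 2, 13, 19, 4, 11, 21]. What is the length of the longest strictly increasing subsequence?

4

Let dp[i] be the length of the longest such subsequence ending at index i:
i:      1  2  3  4  5  6  7  8  9 10 11
a[i]:  18 21 12 21 19  2 13 19  4 11 21
dp:     1  2  1  2  2  1  2  3  2  3  4
Maximum dp value is 4.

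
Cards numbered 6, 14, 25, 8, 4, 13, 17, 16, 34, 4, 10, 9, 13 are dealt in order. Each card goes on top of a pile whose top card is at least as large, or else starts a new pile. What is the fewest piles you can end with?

5

Place each on the leftmost legal pile:
6 → new pile 1 (tops now [6])
14 → new pile 2 (tops now [6, 14])
25 → new pile 3 (tops now [6, 14, 25])
8 → pile 2 (tops now [6, 8, 25])
4 → pile 1 (tops now [4, 8, 25])
13 → pile 3 (tops now [4, 8, 13])
17 → new pile 4 (tops now [4, 8, 13, 17])
16 → pile 4 (tops now [4, 8, 13, 16])
34 → new pile 5 (tops now [4, 8, 13, 16, 34])
4 → pile 1 (tops now [4, 8, 13, 16, 34])
10 → pile 3 (tops now [4, 8, 10, 16, 34])
9 → pile 3 (tops now [4, 8, 9, 16, 34])
13 → pile 4 (tops now [4, 8, 9, 13, 34])
Five piles.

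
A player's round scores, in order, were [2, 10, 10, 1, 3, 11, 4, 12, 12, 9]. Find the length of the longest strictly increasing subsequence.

Track the smallest tail for each achievable length (strict):
2 → extends → [2]
10 → extends → [2, 10]
10 → already a tail → [2, 10]
1 → replaces 2 → [1, 10]
3 → replaces 10 → [1, 3]
11 → extends → [1, 3, 11]
4 → replaces 11 → [1, 3, 4]
12 → extends → [1, 3, 4, 12]
12 → already a tail → [1, 3, 4, 12]
9 → replaces 12 → [1, 3, 4, 9]
Four tails, so the longest strictly increasing subsequence has length 4 (e.g. 2, 10, 11, 12).

4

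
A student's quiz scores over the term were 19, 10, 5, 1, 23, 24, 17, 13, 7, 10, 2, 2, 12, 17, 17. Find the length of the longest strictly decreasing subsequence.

Let dp[i] be the longest strictly decreasing subsequence ending at i:
i:      1  2  3  4  5  6  7  8  9 10 11 12 13 14 15
a[i]:  19 10  5  1 23 24 17 13  7 10  2  2 12 17 17
dp:     1  2  3  4  1  1  2  3  4  4  5  5  4  2  2
Maximum is 5.

5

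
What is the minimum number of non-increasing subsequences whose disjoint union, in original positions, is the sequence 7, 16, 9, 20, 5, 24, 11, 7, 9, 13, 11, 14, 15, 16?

7

Place each on the leftmost legal pile:
7 → new pile 1 (tops now [7])
16 → new pile 2 (tops now [7, 16])
9 → pile 2 (tops now [7, 9])
20 → new pile 3 (tops now [7, 9, 20])
5 → pile 1 (tops now [5, 9, 20])
24 → new pile 4 (tops now [5, 9, 20, 24])
11 → pile 3 (tops now [5, 9, 11, 24])
7 → pile 2 (tops now [5, 7, 11, 24])
9 → pile 3 (tops now [5, 7, 9, 24])
13 → pile 4 (tops now [5, 7, 9, 13])
11 → pile 4 (tops now [5, 7, 9, 11])
14 → new pile 5 (tops now [5, 7, 9, 11, 14])
15 → new pile 6 (tops now [5, 7, 9, 11, 14, 15])
16 → new pile 7 (tops now [5, 7, 9, 11, 14, 15, 16])
Seven piles.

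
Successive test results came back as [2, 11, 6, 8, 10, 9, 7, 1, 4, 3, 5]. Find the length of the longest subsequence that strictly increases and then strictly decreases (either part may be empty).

8

inc[i] = longest strictly increasing subsequence ending at i; dec[i] = longest strictly decreasing subsequence starting at i:
i:      1  2  3  4  5  6  7  8  9 10 11
a[i]:   2 11  6  8 10  9  7  1  4  3  5
inc:    1  2  2  3  4  4  3  1  2  2  3
dec:    2  6  3  4  5  4  3  1  2  1  1
Best peak at i=5 (value 10): inc=4, dec=5, length 4+5−1 = 8.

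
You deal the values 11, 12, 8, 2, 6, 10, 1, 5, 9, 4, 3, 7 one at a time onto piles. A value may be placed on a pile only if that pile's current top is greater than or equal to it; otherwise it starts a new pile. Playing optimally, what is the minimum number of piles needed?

Place each on the leftmost legal pile:
11 → new pile 1 (tops now [11])
12 → new pile 2 (tops now [11, 12])
8 → pile 1 (tops now [8, 12])
2 → pile 1 (tops now [2, 12])
6 → pile 2 (tops now [2, 6])
10 → new pile 3 (tops now [2, 6, 10])
1 → pile 1 (tops now [1, 6, 10])
5 → pile 2 (tops now [1, 5, 10])
9 → pile 3 (tops now [1, 5, 9])
4 → pile 2 (tops now [1, 4, 9])
3 → pile 2 (tops now [1, 3, 9])
7 → pile 3 (tops now [1, 3, 7])
Three piles.

3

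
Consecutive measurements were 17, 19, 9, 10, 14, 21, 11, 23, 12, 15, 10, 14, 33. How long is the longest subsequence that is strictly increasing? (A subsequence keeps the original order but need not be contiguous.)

Let dp[i] be the length of the longest such subsequence ending at index i:
i:      1  2  3  4  5  6  7  8  9 10 11 12 13
a[i]:  17 19  9 10 14 21 11 23 12 15 10 14 33
dp:     1  2  1  2  3  4  3  5  4  5  2  5  6
Maximum dp value is 6.

6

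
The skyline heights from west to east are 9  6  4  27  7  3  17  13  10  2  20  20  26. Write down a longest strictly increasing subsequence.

Patience tails give the LIS length; then backtrack through the dp parents:
9 → extends → [9]
6 → replaces 9 → [6]
4 → replaces 6 → [4]
27 → extends → [4, 27]
7 → replaces 27 → [4, 7]
3 → replaces 4 → [3, 7]
17 → extends → [3, 7, 17]
13 → replaces 17 → [3, 7, 13]
10 → replaces 13 → [3, 7, 10]
2 → replaces 3 → [2, 7, 10]
20 → extends → [2, 7, 10, 20]
20 → already a tail → [2, 7, 10, 20]
26 → extends → [2, 7, 10, 20, 26]
Length 5; one witness is 6, 7, 17, 20, 26.

6, 7, 17, 20, 26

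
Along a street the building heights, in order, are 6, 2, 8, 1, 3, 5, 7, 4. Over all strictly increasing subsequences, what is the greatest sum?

Let S[i] be the best sum of a strictly increasing subsequence ending at i:
i:      1  2  3  4  5  6  7  8
a[i]:   6  2  8  1  3  5  7  4
S:      6  2 14  1  5 10 17  9
Maximum is 17 (e.g. 2 + 3 + 5 + 7).

17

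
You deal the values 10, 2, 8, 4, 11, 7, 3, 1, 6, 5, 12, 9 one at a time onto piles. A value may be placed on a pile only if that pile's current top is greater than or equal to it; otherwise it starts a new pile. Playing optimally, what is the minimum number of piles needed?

Place each on the leftmost legal pile:
10 → new pile 1 (tops now [10])
2 → pile 1 (tops now [2])
8 → new pile 2 (tops now [2, 8])
4 → pile 2 (tops now [2, 4])
11 → new pile 3 (tops now [2, 4, 11])
7 → pile 3 (tops now [2, 4, 7])
3 → pile 2 (tops now [2, 3, 7])
1 → pile 1 (tops now [1, 3, 7])
6 → pile 3 (tops now [1, 3, 6])
5 → pile 3 (tops now [1, 3, 5])
12 → new pile 4 (tops now [1, 3, 5, 12])
9 → pile 4 (tops now [1, 3, 5, 9])
Four piles.

4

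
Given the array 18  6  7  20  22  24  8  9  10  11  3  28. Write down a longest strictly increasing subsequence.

6, 7, 8, 9, 10, 11, 28

Patience tails give the LIS length; then backtrack through the dp parents:
18 → extends → [18]
6 → replaces 18 → [6]
7 → extends → [6, 7]
20 → extends → [6, 7, 20]
22 → extends → [6, 7, 20, 22]
24 → extends → [6, 7, 20, 22, 24]
8 → replaces 20 → [6, 7, 8, 22, 24]
9 → replaces 22 → [6, 7, 8, 9, 24]
10 → replaces 24 → [6, 7, 8, 9, 10]
11 → extends → [6, 7, 8, 9, 10, 11]
3 → replaces 6 → [3, 7, 8, 9, 10, 11]
28 → extends → [3, 7, 8, 9, 10, 11, 28]
Length 7; one witness is 6, 7, 8, 9, 10, 11, 28.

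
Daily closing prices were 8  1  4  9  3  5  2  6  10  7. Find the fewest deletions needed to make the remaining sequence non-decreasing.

Fewest deletions = n − (longest non-decreasing subsequence).
i:      1  2  3  4  5  6  7  8  9 10
a[i]:   8  1  4  9  3  5  2  6 10  7
dp:     1  1  2  3  2  3  2  4  5  5
max dp = 5, so deletions = 10 − 5 = 5.

5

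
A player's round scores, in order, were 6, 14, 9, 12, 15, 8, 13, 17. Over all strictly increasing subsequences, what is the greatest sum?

59

Let S[i] be the best sum of a strictly increasing subsequence ending at i:
i:      1  2  3  4  5  6  7  8
a[i]:   6 14  9 12 15  8 13 17
S:      6 20 15 27 42 14 40 59
Maximum is 59 (e.g. 6 + 9 + 12 + 15 + 17).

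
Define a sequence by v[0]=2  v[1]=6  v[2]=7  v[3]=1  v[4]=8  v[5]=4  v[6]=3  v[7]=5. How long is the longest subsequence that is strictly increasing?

4

Track the smallest tail for each achievable length (strict):
2 → extends → [2]
6 → extends → [2, 6]
7 → extends → [2, 6, 7]
1 → replaces 2 → [1, 6, 7]
8 → extends → [1, 6, 7, 8]
4 → replaces 6 → [1, 4, 7, 8]
3 → replaces 4 → [1, 3, 7, 8]
5 → replaces 7 → [1, 3, 5, 8]
Four tails, so the longest strictly increasing subsequence has length 4 (e.g. 2, 6, 7, 8).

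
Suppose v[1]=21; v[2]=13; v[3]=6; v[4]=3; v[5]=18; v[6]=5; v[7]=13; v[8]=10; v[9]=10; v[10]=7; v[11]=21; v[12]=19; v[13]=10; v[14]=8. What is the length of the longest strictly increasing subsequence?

4

Let dp[i] be the length of the longest such subsequence ending at index i:
i:      1  2  3  4  5  6  7  8  9 10 11 12 13 14
v[i]:  21 13  6  3 18  5 13 10 10  7 21 19 10  8
dp:     1  1  1  1  2  2  3  3  3  3  4  4  4  4
Maximum dp value is 4.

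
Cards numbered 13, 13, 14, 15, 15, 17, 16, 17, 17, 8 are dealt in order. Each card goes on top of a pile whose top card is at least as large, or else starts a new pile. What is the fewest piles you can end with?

5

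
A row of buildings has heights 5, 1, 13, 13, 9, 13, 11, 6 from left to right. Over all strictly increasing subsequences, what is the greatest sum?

Let S[i] be the best sum of a strictly increasing subsequence ending at i:
i:      1  2  3  4  5  6  7  8
a[i]:   5  1 13 13  9 13 11  6
S:      5  1 18 18 14 27 25 11
Maximum is 27 (e.g. 5 + 9 + 13).

27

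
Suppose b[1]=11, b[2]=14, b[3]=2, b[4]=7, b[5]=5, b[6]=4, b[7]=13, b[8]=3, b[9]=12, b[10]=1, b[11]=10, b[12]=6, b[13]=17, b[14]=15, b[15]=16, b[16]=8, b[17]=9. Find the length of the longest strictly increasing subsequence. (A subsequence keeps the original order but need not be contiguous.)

Track the smallest tail for each achievable length (strict):
11 → extends → [11]
14 → extends → [11, 14]
2 → replaces 11 → [2, 14]
7 → replaces 14 → [2, 7]
5 → replaces 7 → [2, 5]
4 → replaces 5 → [2, 4]
13 → extends → [2, 4, 13]
3 → replaces 4 → [2, 3, 13]
12 → replaces 13 → [2, 3, 12]
1 → replaces 2 → [1, 3, 12]
10 → replaces 12 → [1, 3, 10]
6 → replaces 10 → [1, 3, 6]
17 → extends → [1, 3, 6, 17]
15 → replaces 17 → [1, 3, 6, 15]
16 → extends → [1, 3, 6, 15, 16]
8 → replaces 15 → [1, 3, 6, 8, 16]
9 → replaces 16 → [1, 3, 6, 8, 9]
Five tails, so the longest strictly increasing subsequence has length 5 (e.g. 2, 7, 13, 15, 16).

5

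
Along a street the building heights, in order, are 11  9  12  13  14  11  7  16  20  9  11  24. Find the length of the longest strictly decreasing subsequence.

3

Negate each value so 'decreasing' becomes 'increasing', then run patience tails on the negated sequence:
-11 → extends → [-11]
-9 → extends → [-11, -9]
-12 → replaces -11 → [-12, -9]
-13 → replaces -12 → [-13, -9]
-14 → replaces -13 → [-14, -9]
-11 → replaces -9 → [-14, -11]
-7 → extends → [-14, -11, -7]
-16 → replaces -14 → [-16, -11, -7]
-20 → replaces -16 → [-20, -11, -7]
-9 → replaces -7 → [-20, -11, -9]
-11 → already a tail → [-20, -11, -9]
-24 → replaces -20 → [-24, -11, -9]
Three tails, so the longest strictly decreasing subsequence of the original has length 3.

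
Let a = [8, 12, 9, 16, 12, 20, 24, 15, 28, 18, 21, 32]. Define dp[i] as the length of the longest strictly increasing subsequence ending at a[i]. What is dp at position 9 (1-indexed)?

6

dp[i] = 1 + max{dp[j] : j<i, a[j]<a[i]} (or 1 if no such j):
i:      1  2  3  4  5  6  7  8  9 10 11 12
a[i]:   8 12  9 16 12 20 24 15 28 18 21 32
dp:     1  2  2  3  3  4  5  4  6  5  6  7
At index 9 the value is 6.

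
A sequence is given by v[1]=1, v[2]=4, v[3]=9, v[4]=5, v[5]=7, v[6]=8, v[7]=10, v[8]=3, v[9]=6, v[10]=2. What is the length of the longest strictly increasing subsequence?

Let dp[i] be the length of the longest such subsequence ending at index i:
i:      1  2  3  4  5  6  7  8  9 10
v[i]:   1  4  9  5  7  8 10  3  6  2
dp:     1  2  3  3  4  5  6  2  4  2
Maximum dp value is 6.

6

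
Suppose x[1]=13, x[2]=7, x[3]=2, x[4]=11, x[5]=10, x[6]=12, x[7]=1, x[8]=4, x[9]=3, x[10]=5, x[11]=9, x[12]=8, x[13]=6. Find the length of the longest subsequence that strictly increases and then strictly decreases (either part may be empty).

inc[i] = longest strictly increasing subsequence ending at i; dec[i] = longest strictly decreasing subsequence starting at i:
i:      1  2  3  4  5  6  7  8  9 10 11 12 13
x[i]:  13  7  2 11 10 12  1  4  3  5  9  8  6
inc:    1  1  1  2  2  3  1  2  2  3  4  4  4
dec:    6  3  2  5  4  4  1  2  1  1  3  2  1
Best peak at i=1 (value 13): inc=1, dec=6, length 1+6−1 = 6.

6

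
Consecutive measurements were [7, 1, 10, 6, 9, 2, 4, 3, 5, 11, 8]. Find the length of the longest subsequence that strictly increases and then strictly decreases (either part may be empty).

inc[i] = longest strictly increasing subsequence ending at i; dec[i] = longest strictly decreasing subsequence starting at i:
i:      1  2  3  4  5  6  7  8  9 10 11
a[i]:   7  1 10  6  9  2  4  3  5 11  8
inc:    1  1  2  2  3  2  3  3  4  5  5
dec:    4  1  4  3  3  1  2  1  1  2  1
Best peak at i=10 (value 11): inc=5, dec=2, length 5+2−1 = 6.

6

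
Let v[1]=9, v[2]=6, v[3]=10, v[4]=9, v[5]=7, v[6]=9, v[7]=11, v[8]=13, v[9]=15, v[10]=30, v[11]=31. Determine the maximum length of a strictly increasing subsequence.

8

Track the smallest tail for each achievable length (strict):
9 → extends → [9]
6 → replaces 9 → [6]
10 → extends → [6, 10]
9 → replaces 10 → [6, 9]
7 → replaces 9 → [6, 7]
9 → extends → [6, 7, 9]
11 → extends → [6, 7, 9, 11]
13 → extends → [6, 7, 9, 11, 13]
15 → extends → [6, 7, 9, 11, 13, 15]
30 → extends → [6, 7, 9, 11, 13, 15, 30]
31 → extends → [6, 7, 9, 11, 13, 15, 30, 31]
Eight tails, so the longest strictly increasing subsequence has length 8 (e.g. 6, 7, 9, 11, 13, 15, 30, 31).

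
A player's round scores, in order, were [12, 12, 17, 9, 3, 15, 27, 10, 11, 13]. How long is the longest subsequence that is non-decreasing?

4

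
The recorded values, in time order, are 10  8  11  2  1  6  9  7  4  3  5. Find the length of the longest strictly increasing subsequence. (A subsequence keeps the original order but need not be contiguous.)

3

Let dp[i] be the length of the longest such subsequence ending at index i:
i:      1  2  3  4  5  6  7  8  9 10 11
a[i]:  10  8 11  2  1  6  9  7  4  3  5
dp:     1  1  2  1  1  2  3  3  2  2  3
Maximum dp value is 3.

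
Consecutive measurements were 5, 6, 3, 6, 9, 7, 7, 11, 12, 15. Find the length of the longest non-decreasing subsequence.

Track the smallest tail for each achievable length (allowing ties):
5 → extends → [5]
6 → extends → [5, 6]
3 → replaces 5 → [3, 6]
6 → extends → [3, 6, 6]
9 → extends → [3, 6, 6, 9]
7 → replaces 9 → [3, 6, 6, 7]
7 → extends → [3, 6, 6, 7, 7]
11 → extends → [3, 6, 6, 7, 7, 11]
12 → extends → [3, 6, 6, 7, 7, 11, 12]
15 → extends → [3, 6, 6, 7, 7, 11, 12, 15]
Eight tails, so the longest non-decreasing subsequence has length 8 (e.g. 5, 6, 6, 7, 7, 11, 12, 15).

8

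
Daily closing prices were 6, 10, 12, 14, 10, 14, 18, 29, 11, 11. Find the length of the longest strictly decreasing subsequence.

2

Let dp[i] be the longest strictly decreasing subsequence ending at i:
i:      1  2  3  4  5  6  7  8  9 10
a[i]:   6 10 12 14 10 14 18 29 11 11
dp:     1  1  1  1  2  1  1  1  2  2
Maximum is 2.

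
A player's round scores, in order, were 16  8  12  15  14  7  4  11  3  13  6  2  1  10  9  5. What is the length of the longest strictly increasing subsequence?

Let dp[i] be the length of the longest such subsequence ending at index i:
i:      1  2  3  4  5  6  7  8  9 10 11 12 13 14 15 16
a[i]:  16  8 12 15 14  7  4 11  3 13  6  2  1 10  9  5
dp:     1  1  2  3  3  1  1  2  1  3  2  1  1  3  3  2
Maximum dp value is 3.

3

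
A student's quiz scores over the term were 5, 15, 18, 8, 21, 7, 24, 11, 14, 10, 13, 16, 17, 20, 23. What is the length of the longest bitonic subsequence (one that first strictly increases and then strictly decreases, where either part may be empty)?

8

inc[i] = longest strictly increasing subsequence ending at i; dec[i] = longest strictly decreasing subsequence starting at i:
i:      1  2  3  4  5  6  7  8  9 10 11 12 13 14 15
a[i]:   5 15 18  8 21  7 24 11 14 10 13 16 17 20 23
inc:    1  2  3  2  4  2  5  3  4  3  4  5  6  7  8
dec:    1  3  3  2  3  1  3  2  2  1  1  1  1  1  1
Best peak at i=15 (value 23): inc=8, dec=1, length 8+1−1 = 8.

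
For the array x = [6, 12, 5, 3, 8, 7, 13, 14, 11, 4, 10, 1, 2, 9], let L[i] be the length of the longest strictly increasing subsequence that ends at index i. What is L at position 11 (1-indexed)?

3

dp[i] = 1 + max{dp[j] : j<i, x[j]<x[i]} (or 1 if no such j):
i:      1  2  3  4  5  6  7  8  9 10 11 12 13 14
x[i]:   6 12  5  3  8  7 13 14 11  4 10  1  2  9
dp:     1  2  1  1  2  2  3  4  3  2  3  1  2  3
At index 11 the value is 3.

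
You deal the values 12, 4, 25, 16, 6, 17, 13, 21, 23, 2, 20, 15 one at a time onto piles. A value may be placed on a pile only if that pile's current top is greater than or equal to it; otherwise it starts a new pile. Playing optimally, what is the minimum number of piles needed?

Place each on the leftmost legal pile:
12 → new pile 1 (tops now [12])
4 → pile 1 (tops now [4])
25 → new pile 2 (tops now [4, 25])
16 → pile 2 (tops now [4, 16])
6 → pile 2 (tops now [4, 6])
17 → new pile 3 (tops now [4, 6, 17])
13 → pile 3 (tops now [4, 6, 13])
21 → new pile 4 (tops now [4, 6, 13, 21])
23 → new pile 5 (tops now [4, 6, 13, 21, 23])
2 → pile 1 (tops now [2, 6, 13, 21, 23])
20 → pile 4 (tops now [2, 6, 13, 20, 23])
15 → pile 4 (tops now [2, 6, 13, 15, 23])
Five piles.

5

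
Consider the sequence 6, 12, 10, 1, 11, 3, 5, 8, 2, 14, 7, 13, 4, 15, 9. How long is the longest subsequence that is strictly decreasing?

5

Let dp[i] be the longest strictly decreasing subsequence ending at i:
i:      1  2  3  4  5  6  7  8  9 10 11 12 13 14 15
a[i]:   6 12 10  1 11  3  5  8  2 14  7 13  4 15  9
dp:     1  1  2  3  2  3  3  3  4  1  4  2  5  1  3
Maximum is 5.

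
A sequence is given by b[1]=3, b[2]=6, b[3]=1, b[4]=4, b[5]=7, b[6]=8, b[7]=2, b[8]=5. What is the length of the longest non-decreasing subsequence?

4

Track the smallest tail for each achievable length (allowing ties):
3 → extends → [3]
6 → extends → [3, 6]
1 → replaces 3 → [1, 6]
4 → replaces 6 → [1, 4]
7 → extends → [1, 4, 7]
8 → extends → [1, 4, 7, 8]
2 → replaces 4 → [1, 2, 7, 8]
5 → replaces 7 → [1, 2, 5, 8]
Four tails, so the longest non-decreasing subsequence has length 4 (e.g. 3, 6, 7, 8).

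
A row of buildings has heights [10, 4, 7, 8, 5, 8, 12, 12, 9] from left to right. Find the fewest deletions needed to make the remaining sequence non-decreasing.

Fewest deletions = n − (longest non-decreasing subsequence).
Patience tails:
10 → extends → [10]
4 → replaces 10 → [4]
7 → extends → [4, 7]
8 → extends → [4, 7, 8]
5 → replaces 7 → [4, 5, 8]
8 → extends → [4, 5, 8, 8]
12 → extends → [4, 5, 8, 8, 12]
12 → extends → [4, 5, 8, 8, 12, 12]
9 → replaces 12 → [4, 5, 8, 8, 9, 12]
Longest non-decreasing subsequence has length 6, so deletions = 9 − 6 = 3.

3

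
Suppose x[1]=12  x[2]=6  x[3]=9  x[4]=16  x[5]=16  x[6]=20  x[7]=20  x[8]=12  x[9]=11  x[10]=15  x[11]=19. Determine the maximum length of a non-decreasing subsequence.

Let dp[i] be the length of the longest such subsequence ending at index i:
i:      1  2  3  4  5  6  7  8  9 10 11
x[i]:  12  6  9 16 16 20 20 12 11 15 19
dp:     1  1  2  3  4  5  6  3  3  4  5
Maximum dp value is 6.

6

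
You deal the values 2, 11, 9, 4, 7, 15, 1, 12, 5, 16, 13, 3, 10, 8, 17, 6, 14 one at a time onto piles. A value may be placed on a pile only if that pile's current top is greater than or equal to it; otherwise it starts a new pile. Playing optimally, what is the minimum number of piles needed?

Place each on the leftmost legal pile:
2 → new pile 1 (tops now [2])
11 → new pile 2 (tops now [2, 11])
9 → pile 2 (tops now [2, 9])
4 → pile 2 (tops now [2, 4])
7 → new pile 3 (tops now [2, 4, 7])
15 → new pile 4 (tops now [2, 4, 7, 15])
1 → pile 1 (tops now [1, 4, 7, 15])
12 → pile 4 (tops now [1, 4, 7, 12])
5 → pile 3 (tops now [1, 4, 5, 12])
16 → new pile 5 (tops now [1, 4, 5, 12, 16])
13 → pile 5 (tops now [1, 4, 5, 12, 13])
3 → pile 2 (tops now [1, 3, 5, 12, 13])
10 → pile 4 (tops now [1, 3, 5, 10, 13])
8 → pile 4 (tops now [1, 3, 5, 8, 13])
17 → new pile 6 (tops now [1, 3, 5, 8, 13, 17])
6 → pile 4 (tops now [1, 3, 5, 6, 13, 17])
14 → pile 6 (tops now [1, 3, 5, 6, 13, 14])
Six piles.

6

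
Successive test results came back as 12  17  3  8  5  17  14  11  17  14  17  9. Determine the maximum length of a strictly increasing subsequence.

5

Track the smallest tail for each achievable length (strict):
12 → extends → [12]
17 → extends → [12, 17]
3 → replaces 12 → [3, 17]
8 → replaces 17 → [3, 8]
5 → replaces 8 → [3, 5]
17 → extends → [3, 5, 17]
14 → replaces 17 → [3, 5, 14]
11 → replaces 14 → [3, 5, 11]
17 → extends → [3, 5, 11, 17]
14 → replaces 17 → [3, 5, 11, 14]
17 → extends → [3, 5, 11, 14, 17]
9 → replaces 11 → [3, 5, 9, 14, 17]
Five tails, so the longest strictly increasing subsequence has length 5 (e.g. 3, 8, 11, 14, 17).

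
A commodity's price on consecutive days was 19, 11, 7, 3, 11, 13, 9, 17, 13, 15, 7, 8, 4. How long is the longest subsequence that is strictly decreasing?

5

Negate each value so 'decreasing' becomes 'increasing', then run patience tails on the negated sequence:
-19 → extends → [-19]
-11 → extends → [-19, -11]
-7 → extends → [-19, -11, -7]
-3 → extends → [-19, -11, -7, -3]
-11 → already a tail → [-19, -11, -7, -3]
-13 → replaces -11 → [-19, -13, -7, -3]
-9 → replaces -7 → [-19, -13, -9, -3]
-17 → replaces -13 → [-19, -17, -9, -3]
-13 → replaces -9 → [-19, -17, -13, -3]
-15 → replaces -13 → [-19, -17, -15, -3]
-7 → replaces -3 → [-19, -17, -15, -7]
-8 → replaces -7 → [-19, -17, -15, -8]
-4 → extends → [-19, -17, -15, -8, -4]
Five tails, so the longest strictly decreasing subsequence of the original has length 5.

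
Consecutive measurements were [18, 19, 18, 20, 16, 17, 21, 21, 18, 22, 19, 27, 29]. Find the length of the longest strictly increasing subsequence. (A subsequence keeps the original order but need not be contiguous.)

Let dp[i] be the length of the longest such subsequence ending at index i:
i:      1  2  3  4  5  6  7  8  9 10 11 12 13
a[i]:  18 19 18 20 16 17 21 21 18 22 19 27 29
dp:     1  2  1  3  1  2  4  4  3  5  4  6  7
Maximum dp value is 7.

7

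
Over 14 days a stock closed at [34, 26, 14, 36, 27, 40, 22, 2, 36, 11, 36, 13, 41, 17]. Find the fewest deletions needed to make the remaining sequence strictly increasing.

10

Fewest deletions = n − (longest strictly increasing subsequence).
i:      1  2  3  4  5  6  7  8  9 10 11 12 13 14
a[i]:  34 26 14 36 27 40 22  2 36 11 36 13 41 17
dp:     1  1  1  2  2  3  2  1  3  2  3  3  4  4
max dp = 4, so deletions = 14 − 4 = 10.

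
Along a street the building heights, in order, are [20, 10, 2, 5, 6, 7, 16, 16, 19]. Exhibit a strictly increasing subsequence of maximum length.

2, 5, 6, 7, 16, 19

Patience tails give the LIS length; then backtrack through the dp parents:
20 → extends → [20]
10 → replaces 20 → [10]
2 → replaces 10 → [2]
5 → extends → [2, 5]
6 → extends → [2, 5, 6]
7 → extends → [2, 5, 6, 7]
16 → extends → [2, 5, 6, 7, 16]
16 → already a tail → [2, 5, 6, 7, 16]
19 → extends → [2, 5, 6, 7, 16, 19]
Length 6; one witness is 2, 5, 6, 7, 16, 19.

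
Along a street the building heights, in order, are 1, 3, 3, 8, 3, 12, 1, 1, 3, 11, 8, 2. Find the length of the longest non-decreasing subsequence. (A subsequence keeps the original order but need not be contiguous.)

Track the smallest tail for each achievable length (allowing ties):
1 → extends → [1]
3 → extends → [1, 3]
3 → extends → [1, 3, 3]
8 → extends → [1, 3, 3, 8]
3 → replaces 8 → [1, 3, 3, 3]
12 → extends → [1, 3, 3, 3, 12]
1 → replaces 3 → [1, 1, 3, 3, 12]
1 → replaces 3 → [1, 1, 1, 3, 12]
3 → replaces 12 → [1, 1, 1, 3, 3]
11 → extends → [1, 1, 1, 3, 3, 11]
8 → replaces 11 → [1, 1, 1, 3, 3, 8]
2 → replaces 3 → [1, 1, 1, 2, 3, 8]
Six tails, so the longest non-decreasing subsequence has length 6 (e.g. 1, 3, 3, 3, 3, 11).

6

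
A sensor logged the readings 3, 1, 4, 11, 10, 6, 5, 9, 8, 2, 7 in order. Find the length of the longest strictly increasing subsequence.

Track the smallest tail for each achievable length (strict):
3 → extends → [3]
1 → replaces 3 → [1]
4 → extends → [1, 4]
11 → extends → [1, 4, 11]
10 → replaces 11 → [1, 4, 10]
6 → replaces 10 → [1, 4, 6]
5 → replaces 6 → [1, 4, 5]
9 → extends → [1, 4, 5, 9]
8 → replaces 9 → [1, 4, 5, 8]
2 → replaces 4 → [1, 2, 5, 8]
7 → replaces 8 → [1, 2, 5, 7]
Four tails, so the longest strictly increasing subsequence has length 4 (e.g. 3, 4, 6, 9).

4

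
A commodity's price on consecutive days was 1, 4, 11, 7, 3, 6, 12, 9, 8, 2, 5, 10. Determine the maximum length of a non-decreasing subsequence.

5

Let dp[i] be the length of the longest such subsequence ending at index i:
i:      1  2  3  4  5  6  7  8  9 10 11 12
a[i]:   1  4 11  7  3  6 12  9  8  2  5 10
dp:     1  2  3  3  2  3  4  4  4  2  3  5
Maximum dp value is 5.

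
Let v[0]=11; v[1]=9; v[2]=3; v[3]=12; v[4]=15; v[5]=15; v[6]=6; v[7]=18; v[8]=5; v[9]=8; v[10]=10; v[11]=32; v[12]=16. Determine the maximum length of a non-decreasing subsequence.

Let dp[i] be the length of the longest such subsequence ending at index i:
i:      0  1  2  3  4  5  6  7  8  9 10 11 12
v[i]:  11  9  3 12 15 15  6 18  5  8 10 32 16
dp:     1  1  1  2  3  4  2  5  2  3  4  6  5
Maximum dp value is 6.

6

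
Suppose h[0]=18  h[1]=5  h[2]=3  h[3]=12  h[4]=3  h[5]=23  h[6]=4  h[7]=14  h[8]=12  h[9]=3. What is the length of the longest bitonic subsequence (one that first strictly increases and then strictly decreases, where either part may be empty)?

inc[i] = longest strictly increasing subsequence ending at i; dec[i] = longest strictly decreasing subsequence starting at i:
i:      0  1  2  3  4  5  6  7  8  9
h[i]:  18  5  3 12  3 23  4 14 12  3
inc:    1  1  1  2  1  3  2  3  3  1
dec:    4  3  1  3  1  4  2  3  2  1
Best peak at i=5 (value 23): inc=3, dec=4, length 3+4−1 = 6.

6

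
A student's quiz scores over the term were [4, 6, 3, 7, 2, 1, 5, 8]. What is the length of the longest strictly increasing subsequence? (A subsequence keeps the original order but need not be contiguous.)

Track the smallest tail for each achievable length (strict):
4 → extends → [4]
6 → extends → [4, 6]
3 → replaces 4 → [3, 6]
7 → extends → [3, 6, 7]
2 → replaces 3 → [2, 6, 7]
1 → replaces 2 → [1, 6, 7]
5 → replaces 6 → [1, 5, 7]
8 → extends → [1, 5, 7, 8]
Four tails, so the longest strictly increasing subsequence has length 4 (e.g. 4, 6, 7, 8).

4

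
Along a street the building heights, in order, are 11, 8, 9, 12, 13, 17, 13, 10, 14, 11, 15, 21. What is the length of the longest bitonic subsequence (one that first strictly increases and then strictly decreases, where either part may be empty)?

inc[i] = longest strictly increasing subsequence ending at i; dec[i] = longest strictly decreasing subsequence starting at i:
i:      1  2  3  4  5  6  7  8  9 10 11 12
a[i]:  11  8  9 12 13 17 13 10 14 11 15 21
inc:    1  1  2  3  4  5  4  3  5  4  6  7
dec:    2  1  1  2  2  3  2  1  2  1  1  1
Best peak at i=6 (value 17): inc=5, dec=3, length 5+3−1 = 7.

7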